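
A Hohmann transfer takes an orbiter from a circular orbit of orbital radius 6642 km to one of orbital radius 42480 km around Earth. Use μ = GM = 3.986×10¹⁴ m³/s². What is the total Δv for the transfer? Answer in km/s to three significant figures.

r₁ = 6642 km = 6.642×10⁶ m.
r₂ = 42480 km = 4.248×10⁷ m.
Transfer ellipse a_t = (r₁ + r₂)/2 = 2.456×10⁷ m.
At r₁: circular v_c1 = √(μ/r₁) = 7747 m/s; transfer-perigee v_p = √[μ(2/r₁ − 1/a_t)] = 10190 m/s.
Δv₁ = v_p − v_c1 = 2441 m/s.
At r₂: circular v_c2 = √(μ/r₂) = 3063 m/s; transfer-apogee v_a = √[μ(2/r₂ − 1/a_t)] = 1593 m/s.
Δv₂ = v_c2 − v_a = 1470 m/s.
Total Δv = Δv₁ + Δv₂ = 3911 m/s = 3.911 km/s.

Δv_total ≈ 3.91 km/s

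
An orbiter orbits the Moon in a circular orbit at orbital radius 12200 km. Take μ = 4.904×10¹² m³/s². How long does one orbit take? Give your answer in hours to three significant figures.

r = 12200 km = 1.220×10⁷ m.
Kepler's third law: T = 2π√(r³/μ) = 2π√((1.220×10⁷)³ / 4.904×10¹²).
r³/μ = 3.703×10⁸ s², so T = 2π × 1.924×10⁴ = 1.209×10⁵ s.
Converting: 1.209×10⁵ s ÷ 3600 = 33.58 hours.

T ≈ 33.6 hours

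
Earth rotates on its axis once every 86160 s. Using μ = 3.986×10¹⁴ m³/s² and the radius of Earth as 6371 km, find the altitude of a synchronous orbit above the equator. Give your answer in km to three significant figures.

h_sync ≈ 35800 km

A synchronous orbit has period T, so by Kepler's third law a = (μT²/4π²)^(1/3).
μT²/4π² = 3.986×10¹⁴ × (8.616×10⁴)² / 39.48 = 7.495×10²² m³.
a = 4.216×10⁷ m = 42163 km.
Altitude h = a − R = 42163 − 6371 = 35792 km.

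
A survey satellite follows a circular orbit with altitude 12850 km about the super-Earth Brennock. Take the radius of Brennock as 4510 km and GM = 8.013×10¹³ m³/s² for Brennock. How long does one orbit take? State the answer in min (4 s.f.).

r = 4510 + 12850 = 17360 km = 1.7360×10⁷ m.
Kepler's third law: T = 2π√(r³/μ) = 2π√((1.736×10⁷)³ / 8.013×10¹³).
r³/μ = 6.529×10⁷ s², so T = 2π × 8.080×10³ = 5.077×10⁴ s.
Converting: 5.077×10⁴ s ÷ 60.00 = 846.2 min.

T ≈ 846.2 min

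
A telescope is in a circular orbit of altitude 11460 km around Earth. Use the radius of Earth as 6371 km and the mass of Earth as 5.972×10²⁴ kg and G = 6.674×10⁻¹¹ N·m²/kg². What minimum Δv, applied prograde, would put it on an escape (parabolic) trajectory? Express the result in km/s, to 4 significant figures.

μ = GM = 6.674×10⁻¹¹ × 5.972×10²⁴ = 3.986×10¹⁴ m³/s².
r = 6371 + 11460 = 17831 km = 1.7831×10⁷ m.
Circular speed v_c = √(μ/r) = 4728 m/s.
Escape speed v_esc = √(2μ/r) = √2 × v_c = 6686 m/s.
Δv = v_esc − v_c = 1958 m/s = 1.958 km/s.

Δv ≈ 1.958 km/s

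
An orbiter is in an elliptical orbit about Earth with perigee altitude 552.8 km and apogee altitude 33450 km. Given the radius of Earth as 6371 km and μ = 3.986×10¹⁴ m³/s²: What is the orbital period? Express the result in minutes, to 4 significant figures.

r_p = 6371 + 552.8 = 6923.8 km = 6.9238×10⁶ m.
r_a = 6371 + 33450 = 39821 km = 3.9821×10⁷ m.
Semi-major axis a = (r_p + r_a)/2 = (6923.8 + 39821)/2 = 23372 km = 2.337×10⁷ m.
By Kepler's third law T = 2π√(a³/μ) = 2π × 5.660×10³ = 3.556×10⁴ s.
= 592.7 minutes.

T ≈ 592.7 minutes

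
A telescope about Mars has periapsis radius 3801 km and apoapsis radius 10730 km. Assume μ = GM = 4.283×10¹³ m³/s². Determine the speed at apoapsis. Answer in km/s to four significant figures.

v ≈ 1.445 km/s

Semi-major axis a = (r_p + r_a)/2 = 7265.5 km = 7.266×10⁶ m.
Vis-viva: v² = μ(2/r − 1/a) = 4.283×10¹³ × (1.864×10⁻⁷ − 1.376×10⁻⁷) = 2.088×10⁶ m²/s².
v = 1445 m/s = 1.445 km/s.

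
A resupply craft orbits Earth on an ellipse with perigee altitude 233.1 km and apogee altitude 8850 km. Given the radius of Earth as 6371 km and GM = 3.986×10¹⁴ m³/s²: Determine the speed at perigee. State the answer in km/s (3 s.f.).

r_p = 6371 + 233.1 = 6604.1 km = 6.6041×10⁶ m.
r_a = 6371 + 8850 = 15221 km = 1.5221×10⁷ m.
Semi-major axis a = (r_p + r_a)/2 = 10913 km = 1.091×10⁷ m.
Vis-viva: v² = μ(2/r − 1/a) = 3.986×10¹⁴ × (3.028×10⁻⁷ − 9.164×10⁻⁸) = 8.419×10⁷ m²/s².
v = 9175 m/s = 9.175 km/s.

v ≈ 9.18 km/s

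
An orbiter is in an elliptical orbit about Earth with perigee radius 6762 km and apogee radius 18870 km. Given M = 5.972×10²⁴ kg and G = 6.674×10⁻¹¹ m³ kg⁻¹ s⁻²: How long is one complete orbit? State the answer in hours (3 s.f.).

T ≈ 4.01 hours

μ = GM = 6.674×10⁻¹¹ × 5.972×10²⁴ = 3.986×10¹⁴ m³/s².
Semi-major axis a = (r_p + r_a)/2 = (6762.0 + 18870)/2 = 12816 km = 1.282×10⁷ m.
By Kepler's third law T = 2π√(a³/μ) = 2π × 2.298×10³ = 1.444×10⁴ s.
= 4.011 hours.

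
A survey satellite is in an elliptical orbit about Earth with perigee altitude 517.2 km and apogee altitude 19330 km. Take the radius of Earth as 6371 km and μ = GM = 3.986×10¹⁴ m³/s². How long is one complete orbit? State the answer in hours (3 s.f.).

r_p = 6371 + 517.2 = 6888.2 km = 6.8882×10⁶ m.
r_a = 6371 + 19330 = 25701 km = 2.5701×10⁷ m.
Semi-major axis a = (r_p + r_a)/2 = (6888.2 + 25701)/2 = 16295 km = 1.629×10⁷ m.
By Kepler's third law T = 2π√(a³/μ) = 2π × 3.295×10³ = 2.070×10⁴ s.
= 5.750 hours.

T ≈ 5.75 hours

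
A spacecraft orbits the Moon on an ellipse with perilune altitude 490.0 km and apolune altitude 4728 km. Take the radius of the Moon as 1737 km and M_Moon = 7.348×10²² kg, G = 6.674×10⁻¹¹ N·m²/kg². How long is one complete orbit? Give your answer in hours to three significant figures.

T ≈ 7.14 hours

μ = GM = 6.674×10⁻¹¹ × 7.348×10²² = 4.904×10¹² m³/s².
r_p = 1737 + 490.0 = 2227.0 km = 2.2270×10⁶ m.
r_a = 1737 + 4728 = 6465.0 km = 6.4650×10⁶ m.
Semi-major axis a = (r_p + r_a)/2 = (2227.0 + 6465.0)/2 = 4346.0 km = 4.346×10⁶ m.
By Kepler's third law T = 2π√(a³/μ) = 2π × 4.091×10³ = 2.571×10⁴ s.
= 7.141 hours.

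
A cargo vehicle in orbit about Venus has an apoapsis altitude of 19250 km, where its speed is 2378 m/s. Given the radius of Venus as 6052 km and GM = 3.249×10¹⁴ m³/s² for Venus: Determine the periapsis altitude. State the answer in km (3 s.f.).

periapsis altitude ≈ 1090 km

r_a = 6052 + 19250 = 25302 km = 2.530×10⁷ m.
Specific energy ε = v²/2 − μ/r = -1.001×10⁷ J/kg, so a = −μ/(2ε) = 1.622×10⁷ m.
The apsides satisfy r_p + r_a = 2a, so the periapsis radius is 2a − r_a = 7.144×10⁶ m = 7144.4 km.
Periapsis altitude = 7144.4 − 6052 = 1092.4 km.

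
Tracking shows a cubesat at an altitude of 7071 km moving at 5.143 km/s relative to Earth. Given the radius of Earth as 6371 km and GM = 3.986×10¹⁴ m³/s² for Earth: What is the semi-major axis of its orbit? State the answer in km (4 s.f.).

r = 6371 + 7071 = 13442 km = 1.344×10⁷ m.
Specific orbital energy ε = v²/2 − μ/r = (5143)²/2 − 3.986×10¹⁴/1.344×10⁷ = -1.643×10⁷ J/kg.
Since ε = −μ/(2a), a = −μ/(2ε) = 1.213×10⁷ m = 12132 km.

a ≈ 12130 km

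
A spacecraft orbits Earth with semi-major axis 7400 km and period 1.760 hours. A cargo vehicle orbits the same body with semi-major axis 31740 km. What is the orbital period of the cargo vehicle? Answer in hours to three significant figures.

Kepler's third law: T² ∝ a³, so T₂ = T₁ (a₂/a₁)^(3/2).
a₂/a₁ = 4.289, (a₂/a₁)^(3/2) = 8.883.
T₂ = 1.760 × 8.883 = 15.63 hours.

T₂ ≈ 15.6 hours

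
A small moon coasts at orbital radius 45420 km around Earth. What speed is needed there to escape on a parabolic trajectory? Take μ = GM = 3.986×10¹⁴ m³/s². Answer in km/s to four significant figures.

v_esc ≈ 4.189 km/s

r = 45420 km = 4.542×10⁷ m.
Escape speed v_esc = √(2μ/r) = √(2 × 3.986×10¹⁴ / 4.542×10⁷) = √(1.755×10⁷) = 4189 m/s.
= 4.189 km/s.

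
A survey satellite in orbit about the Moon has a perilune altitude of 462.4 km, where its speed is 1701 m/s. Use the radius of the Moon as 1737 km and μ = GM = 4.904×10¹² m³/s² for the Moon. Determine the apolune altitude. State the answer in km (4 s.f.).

r_p = 1737 + 462.4 = 2199.4 km = 2.199×10⁶ m.
Specific energy ε = v²/2 − μ/r = -7.830×10⁵ J/kg, so a = −μ/(2ε) = 3.132×10⁶ m.
The apsides satisfy r_p + r_a = 2a, so the apolune radius is 2a − r_p = 4.064×10⁶ m = 4063.7 km.
Apolune altitude = 4063.7 − 1737 = 2326.7 km.

apolune altitude ≈ 2327 km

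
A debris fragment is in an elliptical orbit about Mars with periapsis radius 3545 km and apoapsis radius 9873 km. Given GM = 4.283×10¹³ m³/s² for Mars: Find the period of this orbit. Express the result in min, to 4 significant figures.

Semi-major axis a = (r_p + r_a)/2 = (3545.0 + 9873.0)/2 = 6709.0 km = 6.709×10⁶ m.
By Kepler's third law T = 2π√(a³/μ) = 2π × 2.655×10³ = 1.668×10⁴ s.
= 278.1 min.

T ≈ 278.1 min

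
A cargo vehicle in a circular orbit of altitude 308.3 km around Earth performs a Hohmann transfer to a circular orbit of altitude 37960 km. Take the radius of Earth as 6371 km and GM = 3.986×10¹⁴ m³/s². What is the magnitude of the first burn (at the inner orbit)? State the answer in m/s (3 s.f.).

Δv ≈ 2460 m/s

r₁ = 6371 + 308.3 = 6679.3 km = 6.6793×10⁶ m.
r₂ = 6371 + 37960 = 44331 km = 4.4331×10⁷ m.
Transfer ellipse a_t = (r₁ + r₂)/2 = 2.551×10⁷ m.
At r₁: circular v_c1 = √(μ/r₁) = 7725 m/s; transfer-perigee v_p = √[μ(2/r₁ − 1/a_t)] = 10180 m/s.
Δv₁ = v_p − v_c1 = 2459 m/s.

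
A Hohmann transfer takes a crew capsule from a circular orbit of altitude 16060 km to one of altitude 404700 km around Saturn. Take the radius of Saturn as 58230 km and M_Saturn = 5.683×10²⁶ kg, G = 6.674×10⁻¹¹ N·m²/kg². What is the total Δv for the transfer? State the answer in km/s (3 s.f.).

Δv_total ≈ 11.4 km/s

μ = GM = 6.674×10⁻¹¹ × 5.683×10²⁶ = 3.793×10¹⁶ m³/s².
r₁ = 58230 + 16060 = 74290 km = 7.4290×10⁷ m.
r₂ = 58230 + 404700 = 462930 km = 4.6293×10⁸ m.
Transfer ellipse a_t = (r₁ + r₂)/2 = 2.686×10⁸ m.
At r₁: circular v_c1 = √(μ/r₁) = 22600 m/s; transfer-perikrone v_p = √[μ(2/r₁ − 1/a_t)] = 29660 m/s.
Δv₁ = v_p − v_c1 = 7068 m/s.
At r₂: circular v_c2 = √(μ/r₂) = 9052 m/s; transfer-apokrone v_a = √[μ(2/r₂ − 1/a_t)] = 4760 m/s.
Δv₂ = v_c2 − v_a = 4291 m/s.
Total Δv = Δv₁ + Δv₂ = 11360 m/s = 11.36 km/s.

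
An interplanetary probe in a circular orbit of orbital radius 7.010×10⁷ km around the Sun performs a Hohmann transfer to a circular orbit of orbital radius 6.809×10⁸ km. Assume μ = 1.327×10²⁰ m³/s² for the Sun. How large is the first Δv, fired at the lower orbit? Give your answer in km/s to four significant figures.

Δv ≈ 15.08 km/s

r₁ = 7.010×10⁷ km = 7.010×10¹⁰ m.
r₂ = 6.809×10⁸ km = 6.809×10¹¹ m.
Transfer ellipse a_t = (r₁ + r₂)/2 = 3.755×10¹¹ m.
At r₁: circular v_c1 = √(μ/r₁) = 43510 m/s; transfer-perihelion v_p = √[μ(2/r₁ − 1/a_t)] = 58590 m/s.
Δv₁ = v_p − v_c1 = 15080 m/s.
= 15.08 km/s.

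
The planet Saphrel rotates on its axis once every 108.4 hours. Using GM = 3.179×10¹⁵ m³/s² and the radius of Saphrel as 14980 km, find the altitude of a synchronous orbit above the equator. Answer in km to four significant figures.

T = 108.4 hours = 3.902×10⁵ s.
A synchronous orbit has period T, so by Kepler's third law a = (μT²/4π²)^(1/3).
μT²/4π² = 3.179×10¹⁵ × (3.902×10⁵)² / 39.48 = 1.226×10²⁵ m³.
a = 2.306×10⁸ m = 2.3060×10⁵ km.
Altitude h = a − R = 2.3060×10⁵ − 14980 = 2.1562×10⁵ km.

h_sync ≈ 2.156×10⁵ km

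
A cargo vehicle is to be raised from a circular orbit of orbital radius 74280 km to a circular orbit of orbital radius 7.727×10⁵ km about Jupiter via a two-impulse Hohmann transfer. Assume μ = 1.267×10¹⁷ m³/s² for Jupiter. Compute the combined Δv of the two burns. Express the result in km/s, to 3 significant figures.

r₁ = 74280 km = 7.428×10⁷ m.
r₂ = 7.727×10⁵ km = 7.727×10⁸ m.
Transfer ellipse a_t = (r₁ + r₂)/2 = 4.235×10⁸ m.
At r₁: circular v_c1 = √(μ/r₁) = 41300 m/s; transfer-perijove v_p = √[μ(2/r₁ − 1/a_t)] = 55790 m/s.
Δv₁ = v_p − v_c1 = 14490 m/s.
At r₂: circular v_c2 = √(μ/r₂) = 12810 m/s; transfer-apojove v_a = √[μ(2/r₂ − 1/a_t)] = 5363 m/s.
Δv₂ = v_c2 − v_a = 7442 m/s.
Total Δv = Δv₁ + Δv₂ = 21930 m/s = 21.93 km/s.

Δv_total ≈ 21.9 km/s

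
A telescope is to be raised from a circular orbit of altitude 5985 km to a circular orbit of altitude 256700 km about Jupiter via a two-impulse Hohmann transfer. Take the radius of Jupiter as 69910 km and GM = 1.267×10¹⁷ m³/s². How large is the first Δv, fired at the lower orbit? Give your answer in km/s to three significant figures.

Δv ≈ 11.2 km/s

r₁ = 69910 + 5985 = 75895 km = 7.5895×10⁷ m.
r₂ = 69910 + 256700 = 326610 km = 3.2661×10⁸ m.
Transfer ellipse a_t = (r₁ + r₂)/2 = 2.013×10⁸ m.
At r₁: circular v_c1 = √(μ/r₁) = 40860 m/s; transfer-perijove v_p = √[μ(2/r₁ − 1/a_t)] = 52050 m/s.
Δv₁ = v_p − v_c1 = 11190 m/s.
= 11.19 km/s.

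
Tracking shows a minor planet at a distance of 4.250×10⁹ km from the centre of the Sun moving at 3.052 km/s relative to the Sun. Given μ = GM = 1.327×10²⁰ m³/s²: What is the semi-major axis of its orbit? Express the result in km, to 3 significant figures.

r = 4.250×10¹² m.
Vis-viva rearranged: 1/a = 2/r − v²/μ = 4.706×10⁻¹³ − 7.019×10⁻¹⁴ = 4.004×10⁻¹³ m⁻¹.
a = 2.498×10¹² m = 2.4975×10⁹ km.

a ≈ 2.50×10⁹ km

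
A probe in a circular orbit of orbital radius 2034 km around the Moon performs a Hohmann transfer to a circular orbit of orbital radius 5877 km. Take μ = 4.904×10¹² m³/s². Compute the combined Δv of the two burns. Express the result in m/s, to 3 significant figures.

Δv_total ≈ 598 m/s

r₁ = 2034 km = 2.034×10⁶ m.
r₂ = 5877 km = 5.877×10⁶ m.
Transfer ellipse a_t = (r₁ + r₂)/2 = 3.956×10⁶ m.
At r₁: circular v_c1 = √(μ/r₁) = 1553 m/s; transfer-perilune v_p = √[μ(2/r₁ − 1/a_t)] = 1893 m/s.
Δv₁ = v_p − v_c1 = 339.9 m/s.
At r₂: circular v_c2 = √(μ/r₂) = 913.5 m/s; transfer-apolune v_a = √[μ(2/r₂ − 1/a_t)] = 655.0 m/s.
Δv₂ = v_c2 − v_a = 258.4 m/s.
Total Δv = Δv₁ + Δv₂ = 598.4 m/s.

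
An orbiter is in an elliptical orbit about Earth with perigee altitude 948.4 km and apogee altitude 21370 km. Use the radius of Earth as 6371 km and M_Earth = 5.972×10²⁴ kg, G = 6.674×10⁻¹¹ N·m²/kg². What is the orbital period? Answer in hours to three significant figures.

μ = GM = 6.674×10⁻¹¹ × 5.972×10²⁴ = 3.986×10¹⁴ m³/s².
r_p = 6371 + 948.4 = 7319.4 km = 7.3194×10⁶ m.
r_a = 6371 + 21370 = 27741 km = 2.7741×10⁷ m.
Semi-major axis a = (r_p + r_a)/2 = (7319.4 + 27741)/2 = 17530 km = 1.753×10⁷ m.
By Kepler's third law T = 2π√(a³/μ) = 2π × 3.676×10³ = 2.310×10⁴ s.
= 6.417 hours.

T ≈ 6.42 hours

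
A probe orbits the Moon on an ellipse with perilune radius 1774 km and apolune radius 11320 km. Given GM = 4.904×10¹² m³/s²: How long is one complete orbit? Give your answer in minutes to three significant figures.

Semi-major axis a = (r_p + r_a)/2 = (1774.0 + 11320)/2 = 6547.0 km = 6.547×10⁶ m.
By Kepler's third law T = 2π√(a³/μ) = 2π × 7.565×10³ = 4.753×10⁴ s.
= 792.2 minutes.

T ≈ 792 minutes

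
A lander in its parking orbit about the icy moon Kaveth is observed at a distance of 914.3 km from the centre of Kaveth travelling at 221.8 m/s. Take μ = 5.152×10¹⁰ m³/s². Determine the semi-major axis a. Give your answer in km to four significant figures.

r = 9.143×10⁵ m.
Specific orbital energy ε = v²/2 − μ/r = (221.8)²/2 − 5.152×10¹⁰/9.143×10⁵ = -3.175×10⁴ J/kg.
Since ε = −μ/(2a), a = −μ/(2ε) = 8.113×10⁵ m = 811.30 km.

a ≈ 811.3 km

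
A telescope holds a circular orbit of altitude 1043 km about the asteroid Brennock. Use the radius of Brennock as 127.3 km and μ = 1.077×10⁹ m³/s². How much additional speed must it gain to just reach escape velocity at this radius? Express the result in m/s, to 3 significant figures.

r = 127.3 + 1043 = 1170.3 km = 1.1703×10⁶ m.
Circular speed v_c = √(μ/r) = 30.34 m/s.
Escape speed v_esc = √(2μ/r) = √2 × v_c = 42.90 m/s.
Δv = v_esc − v_c = 12.57 m/s.

Δv ≈ 12.6 m/s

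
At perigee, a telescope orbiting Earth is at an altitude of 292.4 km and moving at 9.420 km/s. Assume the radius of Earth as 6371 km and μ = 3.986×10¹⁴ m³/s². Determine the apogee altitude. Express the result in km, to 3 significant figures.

apogee altitude ≈ 12800 km

r_p = 6371 + 292.4 = 6663.4 km = 6.663×10⁶ m.
Specific energy ε = v²/2 − μ/r = -1.545×10⁷ J/kg, so a = −μ/(2ε) = 1.290×10⁷ m.
The apsides satisfy r_p + r_a = 2a, so the apogee radius is 2a − r_p = 1.913×10⁷ m = 19134 km.
Apogee altitude = 19134 − 6371 = 12763 km.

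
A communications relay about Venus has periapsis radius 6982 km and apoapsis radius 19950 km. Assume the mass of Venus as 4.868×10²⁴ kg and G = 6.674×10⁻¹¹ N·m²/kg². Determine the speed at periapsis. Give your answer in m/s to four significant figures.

μ = GM = 6.674×10⁻¹¹ × 4.868×10²⁴ = 3.249×10¹⁴ m³/s².
Semi-major axis a = (r_p + r_a)/2 = 13466 km = 1.347×10⁷ m.
Vis-viva: v² = μ(2/r − 1/a) = 3.249×10¹⁴ × (2.865×10⁻⁷ − 7.426×10⁻⁸) = 6.894×10⁷ m²/s².
v = 8303 m/s.

v ≈ 8303 m/s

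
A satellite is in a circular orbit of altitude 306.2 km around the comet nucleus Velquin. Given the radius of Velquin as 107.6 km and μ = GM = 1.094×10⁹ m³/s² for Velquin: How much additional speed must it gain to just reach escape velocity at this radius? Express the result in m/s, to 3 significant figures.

r = 107.6 + 306.2 = 413.80 km = 4.1380×10⁵ m.
Circular speed v_c = √(μ/r) = 51.42 m/s.
Escape speed v_esc = √(2μ/r) = √2 × v_c = 72.72 m/s.
Δv = v_esc − v_c = 21.30 m/s.

Δv ≈ 21.3 m/s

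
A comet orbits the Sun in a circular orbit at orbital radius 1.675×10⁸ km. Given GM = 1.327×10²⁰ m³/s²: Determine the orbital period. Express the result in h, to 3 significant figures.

r = 1.675×10⁸ km = 1.675×10¹¹ m.
Kepler's third law: T = 2π√(r³/μ) = 2π√((1.675×10¹¹)³ / 1.327×10²⁰).
r³/μ = 3.541×10¹³ s², so T = 2π × 5.951×10⁶ = 3.739×10⁷ s.
Converting: 3.739×10⁷ s ÷ 3600 = 10390 h.

T ≈ 10400 h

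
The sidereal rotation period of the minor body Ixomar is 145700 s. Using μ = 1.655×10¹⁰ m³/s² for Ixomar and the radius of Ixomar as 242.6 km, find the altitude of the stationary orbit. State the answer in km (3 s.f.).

A synchronous orbit has period T, so by Kepler's third law a = (μT²/4π²)^(1/3).
μT²/4π² = 1.655×10¹⁰ × (1.457×10⁵)² / 39.48 = 8.899×10¹⁸ m³.
a = 2.072×10⁶ m = 2072.3 km.
Altitude h = a − R = 2072.3 − 242.6 = 1829.7 km.

h_sync ≈ 1830 km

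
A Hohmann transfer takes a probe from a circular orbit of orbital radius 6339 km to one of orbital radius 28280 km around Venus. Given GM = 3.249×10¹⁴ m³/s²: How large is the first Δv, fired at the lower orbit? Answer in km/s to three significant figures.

r₁ = 6339 km = 6.339×10⁶ m.
r₂ = 28280 km = 2.828×10⁷ m.
Transfer ellipse a_t = (r₁ + r₂)/2 = 1.731×10⁷ m.
At r₁: circular v_c1 = √(μ/r₁) = 7159 m/s; transfer-periapsis v_p = √[μ(2/r₁ − 1/a_t)] = 9151 m/s.
Δv₁ = v_p − v_c1 = 1992 m/s.
= 1.992 km/s.

Δv ≈ 1.99 km/s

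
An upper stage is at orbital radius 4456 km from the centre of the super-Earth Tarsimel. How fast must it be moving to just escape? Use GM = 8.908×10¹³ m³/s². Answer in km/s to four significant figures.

v_esc ≈ 6.323 km/s

r = 4456 km = 4.456×10⁶ m.
Escape speed v_esc = √(2μ/r) = √(2 × 8.908×10¹³ / 4.456×10⁶) = √(3.998×10⁷) = 6323 m/s.
= 6.323 km/s.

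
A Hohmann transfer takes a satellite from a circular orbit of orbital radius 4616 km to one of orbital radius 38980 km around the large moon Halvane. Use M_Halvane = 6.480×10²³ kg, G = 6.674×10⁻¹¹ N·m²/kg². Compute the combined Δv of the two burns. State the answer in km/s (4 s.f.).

Δv_total ≈ 1.601 km/s

μ = GM = 6.674×10⁻¹¹ × 6.480×10²³ = 4.325×10¹³ m³/s².
r₁ = 4616 km = 4.616×10⁶ m.
r₂ = 38980 km = 3.898×10⁷ m.
Transfer ellipse a_t = (r₁ + r₂)/2 = 2.180×10⁷ m.
At r₁: circular v_c1 = √(μ/r₁) = 3061 m/s; transfer-periapsis v_p = √[μ(2/r₁ − 1/a_t)] = 4093 m/s.
Δv₁ = v_p − v_c1 = 1032 m/s.
At r₂: circular v_c2 = √(μ/r₂) = 1053 m/s; transfer-apoapsis v_a = √[μ(2/r₂ − 1/a_t)] = 484.7 m/s.
Δv₂ = v_c2 − v_a = 568.6 m/s.
Total Δv = Δv₁ + Δv₂ = 1601 m/s = 1.601 km/s.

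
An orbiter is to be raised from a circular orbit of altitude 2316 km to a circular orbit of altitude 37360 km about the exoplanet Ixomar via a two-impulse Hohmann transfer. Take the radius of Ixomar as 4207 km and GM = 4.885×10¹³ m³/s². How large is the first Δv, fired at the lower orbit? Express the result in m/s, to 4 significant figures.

Δv ≈ 861.5 m/s

r₁ = 4207 + 2316 = 6523.0 km = 6.5230×10⁶ m.
r₂ = 4207 + 37360 = 41567 km = 4.1567×10⁷ m.
Transfer ellipse a_t = (r₁ + r₂)/2 = 2.404×10⁷ m.
At r₁: circular v_c1 = √(μ/r₁) = 2737 m/s; transfer-periapsis v_p = √[μ(2/r₁ − 1/a_t)] = 3598 m/s.
Δv₁ = v_p − v_c1 = 861.5 m/s.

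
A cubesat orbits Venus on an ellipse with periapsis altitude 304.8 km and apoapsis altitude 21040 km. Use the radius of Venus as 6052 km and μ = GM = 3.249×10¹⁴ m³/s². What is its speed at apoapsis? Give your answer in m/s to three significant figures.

v ≈ 2140 m/s

r_p = 6052 + 304.8 = 6356.8 km = 6.3568×10⁶ m.
r_a = 6052 + 21040 = 27092 km = 2.7092×10⁷ m.
Semi-major axis a = (r_p + r_a)/2 = 16724 km = 1.672×10⁷ m.
Vis-viva: v² = μ(2/r − 1/a) = 3.249×10¹⁴ × (7.382×10⁻⁸ − 5.979×10⁻⁸) = 4.558×10⁶ m²/s².
v = 2135 m/s.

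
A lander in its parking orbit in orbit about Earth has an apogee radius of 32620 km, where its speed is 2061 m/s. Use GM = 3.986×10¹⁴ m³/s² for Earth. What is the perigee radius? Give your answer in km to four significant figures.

perigee radius ≈ 6862 km

r_a = 3.262×10⁷ m.
Specific energy ε = v²/2 − μ/r = -1.010×10⁷ J/kg, so a = −μ/(2ε) = 1.974×10⁷ m.
The apsides satisfy r_p + r_a = 2a, so the perigee radius is 2a − r_a = 6.862×10⁶ m = 6862.4 km.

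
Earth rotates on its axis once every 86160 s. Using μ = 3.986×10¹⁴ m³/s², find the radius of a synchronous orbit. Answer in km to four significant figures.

A synchronous orbit has period T, so by Kepler's third law a = (μT²/4π²)^(1/3).
μT²/4π² = 3.986×10¹⁴ × (8.616×10⁴)² / 39.48 = 7.495×10²² m³.
a = 4.216×10⁷ m = 42163 km.

r_sync ≈ 42160 km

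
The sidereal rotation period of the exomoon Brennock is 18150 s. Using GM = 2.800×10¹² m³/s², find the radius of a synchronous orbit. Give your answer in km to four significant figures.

r_sync ≈ 2859 km

A synchronous orbit has period T, so by Kepler's third law a = (μT²/4π²)^(1/3).
μT²/4π² = 2.800×10¹² × (1.815×10⁴)² / 39.48 = 2.336×10¹⁹ m³.
a = 2.859×10⁶ m = 2858.8 km.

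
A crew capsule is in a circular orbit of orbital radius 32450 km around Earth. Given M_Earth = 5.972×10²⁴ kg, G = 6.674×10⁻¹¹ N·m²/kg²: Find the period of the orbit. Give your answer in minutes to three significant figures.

T ≈ 970 minutes

μ = GM = 6.674×10⁻¹¹ × 5.972×10²⁴ = 3.986×10¹⁴ m³/s².
r = 32450 km = 3.245×10⁷ m.
Kepler's third law: T = 2π√(r³/μ) = 2π√((3.245×10⁷)³ / 3.986×10¹⁴).
r³/μ = 8.573×10⁷ s², so T = 2π × 9.259×10³ = 5.818×10⁴ s.
Converting: 5.818×10⁴ s ÷ 60.00 = 969.6 minutes.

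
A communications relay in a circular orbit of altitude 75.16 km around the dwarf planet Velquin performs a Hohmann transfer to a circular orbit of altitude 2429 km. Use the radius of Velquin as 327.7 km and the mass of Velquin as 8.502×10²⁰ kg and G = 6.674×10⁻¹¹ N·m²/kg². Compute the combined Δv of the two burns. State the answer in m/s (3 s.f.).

μ = GM = 6.674×10⁻¹¹ × 8.502×10²⁰ = 5.674×10¹⁰ m³/s².
r₁ = 327.7 + 75.16 = 402.86 km = 4.0286×10⁵ m.
r₂ = 327.7 + 2429 = 2756.7 km = 2.7567×10⁶ m.
Transfer ellipse a_t = (r₁ + r₂)/2 = 1.580×10⁶ m.
At r₁: circular v_c1 = √(μ/r₁) = 375.3 m/s; transfer-periapsis v_p = √[μ(2/r₁ − 1/a_t)] = 495.8 m/s.
Δv₁ = v_p − v_c1 = 120.5 m/s.
At r₂: circular v_c2 = √(μ/r₂) = 143.5 m/s; transfer-apoapsis v_a = √[μ(2/r₂ − 1/a_t)] = 72.45 m/s.
Δv₂ = v_c2 − v_a = 71.02 m/s.
Total Δv = Δv₁ + Δv₂ = 191.5 m/s.

Δv_total ≈ 191 m/s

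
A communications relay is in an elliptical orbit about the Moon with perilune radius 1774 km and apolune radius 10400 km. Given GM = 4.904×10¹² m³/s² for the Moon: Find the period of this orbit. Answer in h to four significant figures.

T ≈ 11.84 h

Semi-major axis a = (r_p + r_a)/2 = (1774.0 + 10400)/2 = 6087.0 km = 6.087×10⁶ m.
By Kepler's third law T = 2π√(a³/μ) = 2π × 6.782×10³ = 4.261×10⁴ s.
= 11.84 h.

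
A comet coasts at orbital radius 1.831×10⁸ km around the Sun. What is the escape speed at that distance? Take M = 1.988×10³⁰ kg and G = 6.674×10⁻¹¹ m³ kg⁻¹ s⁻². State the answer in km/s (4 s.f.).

v_esc ≈ 38.07 km/s

μ = GM = 6.674×10⁻¹¹ × 1.988×10³⁰ = 1.327×10²⁰ m³/s².
r = 1.831×10⁸ km = 1.831×10¹¹ m.
Escape speed v_esc = √(2μ/r) = √(2 × 1.327×10²⁰ / 1.831×10¹¹) = √(1.449×10⁹) = 38070 m/s.
= 38.07 km/s.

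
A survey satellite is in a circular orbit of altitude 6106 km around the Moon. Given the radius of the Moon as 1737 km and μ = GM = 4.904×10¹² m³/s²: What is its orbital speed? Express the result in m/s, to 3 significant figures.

v ≈ 791 m/s

r = 1737 + 6106 = 7843.0 km = 7.8430×10⁶ m.
For a circular orbit v = √(μ/r) = √(4.904×10¹² / 7.843×10⁶) = √(6.253×10⁵) = 790.7 m/s.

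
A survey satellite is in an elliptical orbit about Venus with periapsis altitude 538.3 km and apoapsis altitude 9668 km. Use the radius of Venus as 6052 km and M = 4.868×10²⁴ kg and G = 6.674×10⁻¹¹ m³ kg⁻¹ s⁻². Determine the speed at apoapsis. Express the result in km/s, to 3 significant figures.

v ≈ 3.49 km/s

μ = GM = 6.674×10⁻¹¹ × 4.868×10²⁴ = 3.249×10¹⁴ m³/s².
r_p = 6052 + 538.3 = 6590.3 km = 6.5903×10⁶ m.
r_a = 6052 + 9668 = 15720 km = 1.5720×10⁷ m.
Semi-major axis a = (r_p + r_a)/2 = 11155 km = 1.116×10⁷ m.
Vis-viva: v² = μ(2/r − 1/a) = 3.249×10¹⁴ × (1.272×10⁻⁷ − 8.964×10⁻⁸) = 1.221×10⁷ m²/s².
v = 3494 m/s = 3.494 km/s.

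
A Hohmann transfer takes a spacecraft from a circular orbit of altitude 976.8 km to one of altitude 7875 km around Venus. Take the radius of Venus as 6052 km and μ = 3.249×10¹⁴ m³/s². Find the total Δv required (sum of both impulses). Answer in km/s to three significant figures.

r₁ = 6052 + 976.8 = 7028.8 km = 7.0288×10⁶ m.
r₂ = 6052 + 7875 = 13927 km = 1.3927×10⁷ m.
Transfer ellipse a_t = (r₁ + r₂)/2 = 1.048×10⁷ m.
At r₁: circular v_c1 = √(μ/r₁) = 6799 m/s; transfer-periapsis v_p = √[μ(2/r₁ − 1/a_t)] = 7838 m/s.
Δv₁ = v_p − v_c1 = 1040 m/s.
At r₂: circular v_c2 = √(μ/r₂) = 4830 m/s; transfer-apoapsis v_a = √[μ(2/r₂ − 1/a_t)] = 3956 m/s.
Δv₂ = v_c2 − v_a = 874.0 m/s.
Total Δv = Δv₁ + Δv₂ = 1914 m/s = 1.914 km/s.

Δv_total ≈ 1.91 km/s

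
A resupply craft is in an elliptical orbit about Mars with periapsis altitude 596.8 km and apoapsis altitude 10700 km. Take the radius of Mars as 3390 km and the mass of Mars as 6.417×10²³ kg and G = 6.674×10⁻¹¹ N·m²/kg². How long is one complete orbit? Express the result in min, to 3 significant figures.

T ≈ 435 min

μ = GM = 6.674×10⁻¹¹ × 6.417×10²³ = 4.283×10¹³ m³/s².
r_p = 3390 + 596.8 = 3986.8 km = 3.9868×10⁶ m.
r_a = 3390 + 10700 = 14090 km = 1.4090×10⁷ m.
Semi-major axis a = (r_p + r_a)/2 = (3986.8 + 14090)/2 = 9038.4 km = 9.038×10⁶ m.
By Kepler's third law T = 2π√(a³/μ) = 2π × 4.152×10³ = 2.609×10⁴ s.
= 434.8 min.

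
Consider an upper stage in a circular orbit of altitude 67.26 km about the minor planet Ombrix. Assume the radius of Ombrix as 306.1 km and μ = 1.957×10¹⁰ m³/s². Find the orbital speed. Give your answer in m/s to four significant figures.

r = 306.1 + 67.26 = 373.36 km = 3.7336×10⁵ m.
For a circular orbit v = √(μ/r) = √(1.957×10¹⁰ / 3.734×10⁵) = √(5.242×10⁴) = 228.9 m/s.

v ≈ 228.9 m/s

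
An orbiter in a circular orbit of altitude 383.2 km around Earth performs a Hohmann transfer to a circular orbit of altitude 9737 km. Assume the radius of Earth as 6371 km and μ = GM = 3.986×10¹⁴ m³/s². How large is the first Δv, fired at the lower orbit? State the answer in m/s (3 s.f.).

Δv ≈ 1440 m/s

r₁ = 6371 + 383.2 = 6754.2 km = 6.7542×10⁶ m.
r₂ = 6371 + 9737 = 16108 km = 1.6108×10⁷ m.
Transfer ellipse a_t = (r₁ + r₂)/2 = 1.143×10⁷ m.
At r₁: circular v_c1 = √(μ/r₁) = 7682 m/s; transfer-perigee v_p = √[μ(2/r₁ − 1/a_t)] = 9119 m/s.
Δv₁ = v_p − v_c1 = 1437 m/s.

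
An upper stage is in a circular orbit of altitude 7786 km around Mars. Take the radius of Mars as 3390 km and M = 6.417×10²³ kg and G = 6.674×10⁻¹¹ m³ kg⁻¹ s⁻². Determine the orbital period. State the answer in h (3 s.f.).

T ≈ 9.96 h

μ = GM = 6.674×10⁻¹¹ × 6.417×10²³ = 4.283×10¹³ m³/s².
r = 3390 + 7786 = 11176 km = 1.1176×10⁷ m.
Kepler's third law: T = 2π√(r³/μ) = 2π√((1.118×10⁷)³ / 4.283×10¹³).
r³/μ = 3.259×10⁷ s², so T = 2π × 5.709×10³ = 3.587×10⁴ s.
Converting: 3.587×10⁴ s ÷ 3600 = 9.964 h.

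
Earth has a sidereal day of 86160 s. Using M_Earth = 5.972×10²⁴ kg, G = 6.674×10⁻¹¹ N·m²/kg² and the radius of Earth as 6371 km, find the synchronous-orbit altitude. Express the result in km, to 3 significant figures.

h_sync ≈ 35800 km

μ = GM = 6.674×10⁻¹¹ × 5.972×10²⁴ = 3.986×10¹⁴ m³/s².
A synchronous orbit has period T, so by Kepler's third law a = (μT²/4π²)^(1/3).
μT²/4π² = 3.986×10¹⁴ × (8.616×10⁴)² / 39.48 = 7.495×10²² m³.
a = 4.216×10⁷ m = 42162 km.
Altitude h = a − R = 42162 − 6371 = 35791 km.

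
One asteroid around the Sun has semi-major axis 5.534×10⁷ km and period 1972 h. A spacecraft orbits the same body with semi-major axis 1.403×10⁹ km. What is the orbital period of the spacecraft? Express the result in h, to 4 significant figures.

T₂ ≈ 2.517×10⁵ h

Kepler's third law: T² ∝ a³, so T₂ = T₁ (a₂/a₁)^(3/2).
a₂/a₁ = 25.35, (a₂/a₁)^(3/2) = 127.7.
T₂ = 1972 × 127.7 = 2.517×10⁵ h.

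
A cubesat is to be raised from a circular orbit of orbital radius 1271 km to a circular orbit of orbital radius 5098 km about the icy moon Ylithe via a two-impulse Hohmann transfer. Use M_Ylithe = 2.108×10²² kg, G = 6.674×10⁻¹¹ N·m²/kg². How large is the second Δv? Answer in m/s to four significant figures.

Δv ≈ 193.4 m/s

μ = GM = 6.674×10⁻¹¹ × 2.108×10²² = 1.407×10¹² m³/s².
r₁ = 1271 km = 1.271×10⁶ m.
r₂ = 5098 km = 5.098×10⁶ m.
Transfer ellipse a_t = (r₁ + r₂)/2 = 3.184×10⁶ m.
At r₁: circular v_c1 = √(μ/r₁) = 1052 m/s; transfer-periapsis v_p = √[μ(2/r₁ − 1/a_t)] = 1331 m/s.
At r₂: circular v_c2 = √(μ/r₂) = 525.3 m/s; transfer-apoapsis v_a = √[μ(2/r₂ − 1/a_t)] = 331.9 m/s.
Δv₂ = v_c2 − v_a = 193.4 m/s.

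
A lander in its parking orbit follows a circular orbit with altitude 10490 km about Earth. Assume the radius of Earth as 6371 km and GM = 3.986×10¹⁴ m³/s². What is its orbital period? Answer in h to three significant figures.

r = 6371 + 10490 = 16861 km = 1.6861×10⁷ m.
Kepler's third law: T = 2π√(r³/μ) = 2π√((1.686×10⁷)³ / 3.986×10¹⁴).
r³/μ = 1.203×10⁷ s², so T = 2π × 3.468×10³ = 2.179×10⁴ s.
Converting: 2.179×10⁴ s ÷ 3600 = 6.052 h.

T ≈ 6.05 h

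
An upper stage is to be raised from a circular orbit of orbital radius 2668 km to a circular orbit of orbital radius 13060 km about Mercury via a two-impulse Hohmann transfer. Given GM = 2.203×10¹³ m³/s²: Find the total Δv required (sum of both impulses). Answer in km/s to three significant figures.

Δv_total ≈ 1.37 km/s

r₁ = 2668 km = 2.668×10⁶ m.
r₂ = 13060 km = 1.306×10⁷ m.
Transfer ellipse a_t = (r₁ + r₂)/2 = 7.864×10⁶ m.
At r₁: circular v_c1 = √(μ/r₁) = 2874 m/s; transfer-periherm v_p = √[μ(2/r₁ − 1/a_t)] = 3703 m/s.
Δv₁ = v_p − v_c1 = 829.6 m/s.
At r₂: circular v_c2 = √(μ/r₂) = 1299 m/s; transfer-apoherm v_a = √[μ(2/r₂ − 1/a_t)] = 756.5 m/s.
Δv₂ = v_c2 − v_a = 542.3 m/s.
Total Δv = Δv₁ + Δv₂ = 1372 m/s = 1.372 km/s.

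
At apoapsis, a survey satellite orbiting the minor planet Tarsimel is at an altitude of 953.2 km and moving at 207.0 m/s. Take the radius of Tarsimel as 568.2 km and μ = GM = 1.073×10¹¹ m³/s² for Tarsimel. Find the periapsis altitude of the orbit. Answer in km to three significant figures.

r_a = 568.2 + 953.2 = 1521.4 km = 1.521×10⁶ m.
Specific energy ε = v²/2 − μ/r = -4.910×10⁴ J/kg, so a = −μ/(2ε) = 1.093×10⁶ m.
The apsides satisfy r_p + r_a = 2a, so the periapsis radius is 2a − r_a = 6.638×10⁵ m = 663.82 km.
Periapsis altitude = 663.82 − 568.2 = 95.618 km.

periapsis altitude ≈ 95.6 km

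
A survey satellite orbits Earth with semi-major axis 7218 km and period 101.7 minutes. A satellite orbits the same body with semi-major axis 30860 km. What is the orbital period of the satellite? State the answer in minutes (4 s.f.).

Kepler's third law: T² ∝ a³, so T₂ = T₁ (a₂/a₁)^(3/2).
a₂/a₁ = 4.275, (a₂/a₁)^(3/2) = 8.840.
T₂ = 101.7 × 8.840 = 899.1 minutes.

T₂ ≈ 899.1 minutes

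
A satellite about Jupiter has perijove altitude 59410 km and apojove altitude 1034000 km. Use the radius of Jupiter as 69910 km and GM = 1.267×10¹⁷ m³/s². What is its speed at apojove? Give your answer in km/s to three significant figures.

r_p = 69910 + 59410 = 129320 km = 1.2932×10⁸ m.
r_a = 69910 + 1034000 = 1103900 km = 1.1039×10⁹ m.
Semi-major axis a = (r_p + r_a)/2 = 6.1662×10⁵ km = 6.166×10⁸ m.
Vis-viva: v² = μ(2/r − 1/a) = 1.267×10¹⁷ × (1.812×10⁻⁹ − 1.622×10⁻⁹) = 2.407×10⁷ m²/s².
v = 4906 m/s = 4.906 km/s.

v ≈ 4.91 km/s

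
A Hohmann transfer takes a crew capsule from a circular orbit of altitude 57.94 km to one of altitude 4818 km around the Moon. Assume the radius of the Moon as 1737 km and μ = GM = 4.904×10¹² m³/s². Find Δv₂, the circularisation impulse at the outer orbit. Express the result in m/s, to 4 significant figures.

r₁ = 1737 + 57.94 = 1794.9 km = 1.7949×10⁶ m.
r₂ = 1737 + 4818 = 6555.0 km = 6.5550×10⁶ m.
Transfer ellipse a_t = (r₁ + r₂)/2 = 4.175×10⁶ m.
At r₁: circular v_c1 = √(μ/r₁) = 1653 m/s; transfer-perilune v_p = √[μ(2/r₁ − 1/a_t)] = 2071 m/s.
At r₂: circular v_c2 = √(μ/r₂) = 864.9 m/s; transfer-apolune v_a = √[μ(2/r₂ − 1/a_t)] = 567.1 m/s.
Δv₂ = v_c2 − v_a = 297.8 m/s.

Δv ≈ 297.8 m/s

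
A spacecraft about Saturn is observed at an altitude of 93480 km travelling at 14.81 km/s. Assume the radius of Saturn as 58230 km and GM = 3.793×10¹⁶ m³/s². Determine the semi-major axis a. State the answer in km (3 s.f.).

r = 58230 + 93480 = 1.5171×10⁵ km = 1.517×10⁸ m.
Specific orbital energy ε = v²/2 − μ/r = (14810)²/2 − 3.793×10¹⁶/1.517×10⁸ = -1.403×10⁸ J/kg.
Since ε = −μ/(2a), a = −μ/(2ε) = 1.351×10⁸ m = 1.3513×10⁵ km.

a ≈ 1.35×10⁵ km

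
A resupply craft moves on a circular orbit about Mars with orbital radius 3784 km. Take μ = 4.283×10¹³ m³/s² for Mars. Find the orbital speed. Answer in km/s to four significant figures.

v ≈ 3.364 km/s

r = 3784 km = 3.784×10⁶ m.
For a circular orbit v = √(μ/r) = √(4.283×10¹³ / 3.784×10⁶) = √(1.132×10⁷) = 3364 m/s.
That is 3.364 km/s.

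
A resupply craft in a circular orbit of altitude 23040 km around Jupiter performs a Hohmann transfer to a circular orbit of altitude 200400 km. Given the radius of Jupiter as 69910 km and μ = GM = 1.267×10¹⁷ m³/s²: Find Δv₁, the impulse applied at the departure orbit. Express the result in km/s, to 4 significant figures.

r₁ = 69910 + 23040 = 92950 km = 9.2950×10⁷ m.
r₂ = 69910 + 200400 = 270310 km = 2.7031×10⁸ m.
Transfer ellipse a_t = (r₁ + r₂)/2 = 1.816×10⁸ m.
At r₁: circular v_c1 = √(μ/r₁) = 36920 m/s; transfer-perijove v_p = √[μ(2/r₁ − 1/a_t)] = 45040 m/s.
Δv₁ = v_p − v_c1 = 8120 m/s.
= 8.120 km/s.

Δv ≈ 8.120 km/s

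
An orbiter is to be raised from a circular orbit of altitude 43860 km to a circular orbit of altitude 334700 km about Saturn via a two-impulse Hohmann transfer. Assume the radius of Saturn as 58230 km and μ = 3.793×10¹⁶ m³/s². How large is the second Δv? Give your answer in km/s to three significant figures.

Δv ≈ 3.52 km/s

r₁ = 58230 + 43860 = 102090 km = 1.0209×10⁸ m.
r₂ = 58230 + 334700 = 392930 km = 3.9293×10⁸ m.
Transfer ellipse a_t = (r₁ + r₂)/2 = 2.475×10⁸ m.
At r₁: circular v_c1 = √(μ/r₁) = 19280 m/s; transfer-perikrone v_p = √[μ(2/r₁ − 1/a_t)] = 24290 m/s.
At r₂: circular v_c2 = √(μ/r₂) = 9825 m/s; transfer-apokrone v_a = √[μ(2/r₂ − 1/a_t)] = 6310 m/s.
Δv₂ = v_c2 − v_a = 3515 m/s.
= 3.515 km/s.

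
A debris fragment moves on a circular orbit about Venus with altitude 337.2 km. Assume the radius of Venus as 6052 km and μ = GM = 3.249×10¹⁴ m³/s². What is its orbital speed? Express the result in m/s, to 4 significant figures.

v ≈ 7131 m/s

r = 6052 + 337.2 = 6389.2 km = 6.3892×10⁶ m.
For a circular orbit v = √(μ/r) = √(3.249×10¹⁴ / 6.389×10⁶) = √(5.085×10⁷) = 7131 m/s.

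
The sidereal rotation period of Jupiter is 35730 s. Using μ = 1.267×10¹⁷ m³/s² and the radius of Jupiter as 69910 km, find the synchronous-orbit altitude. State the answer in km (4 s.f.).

h_sync ≈ 90110 km

A synchronous orbit has period T, so by Kepler's third law a = (μT²/4π²)^(1/3).
μT²/4π² = 1.267×10¹⁷ × (3.573×10⁴)² / 39.48 = 4.097×10²⁴ m³.
a = 1.600×10⁸ m = 1.6002×10⁵ km.
Altitude h = a − R = 1.6002×10⁵ − 69910 = 90105 km.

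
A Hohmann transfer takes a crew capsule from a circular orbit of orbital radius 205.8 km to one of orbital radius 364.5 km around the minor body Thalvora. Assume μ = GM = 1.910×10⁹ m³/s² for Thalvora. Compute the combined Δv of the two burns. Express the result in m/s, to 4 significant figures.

Δv_total ≈ 23.47 m/s

r₁ = 205.8 km = 2.058×10⁵ m.
r₂ = 364.5 km = 3.645×10⁵ m.
Transfer ellipse a_t = (r₁ + r₂)/2 = 2.852×10⁵ m.
At r₁: circular v_c1 = √(μ/r₁) = 96.34 m/s; transfer-periapsis v_p = √[μ(2/r₁ − 1/a_t)] = 108.9 m/s.
Δv₁ = v_p − v_c1 = 12.58 m/s.
At r₂: circular v_c2 = √(μ/r₂) = 72.39 m/s; transfer-apoapsis v_a = √[μ(2/r₂ − 1/a_t)] = 61.50 m/s.
Δv₂ = v_c2 − v_a = 10.89 m/s.
Total Δv = Δv₁ + Δv₂ = 23.47 m/s.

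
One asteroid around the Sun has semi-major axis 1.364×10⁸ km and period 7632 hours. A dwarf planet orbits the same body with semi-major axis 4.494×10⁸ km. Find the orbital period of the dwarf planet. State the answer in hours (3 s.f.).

Kepler's third law: T² ∝ a³, so T₂ = T₁ (a₂/a₁)^(3/2).
a₂/a₁ = 3.295, (a₂/a₁)^(3/2) = 5.980.
T₂ = 7632 × 5.980 = 45640 hours.

T₂ ≈ 45600 hours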